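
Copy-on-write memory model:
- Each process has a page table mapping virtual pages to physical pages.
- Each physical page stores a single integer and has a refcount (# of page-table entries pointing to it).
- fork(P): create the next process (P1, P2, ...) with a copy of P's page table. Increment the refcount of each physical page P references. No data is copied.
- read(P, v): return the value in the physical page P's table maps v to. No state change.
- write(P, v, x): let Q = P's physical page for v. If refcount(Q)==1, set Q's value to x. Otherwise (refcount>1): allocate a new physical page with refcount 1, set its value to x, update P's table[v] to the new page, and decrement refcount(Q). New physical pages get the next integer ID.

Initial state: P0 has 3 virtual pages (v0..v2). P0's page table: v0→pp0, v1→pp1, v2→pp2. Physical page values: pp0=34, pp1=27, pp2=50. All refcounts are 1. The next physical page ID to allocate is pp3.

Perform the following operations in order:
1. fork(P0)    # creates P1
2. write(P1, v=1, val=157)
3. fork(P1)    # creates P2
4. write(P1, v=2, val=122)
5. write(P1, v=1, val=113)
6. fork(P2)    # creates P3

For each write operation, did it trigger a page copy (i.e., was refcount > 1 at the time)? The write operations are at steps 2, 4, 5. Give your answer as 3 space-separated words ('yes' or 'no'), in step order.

Op 1: fork(P0) -> P1. 3 ppages; refcounts: pp0:2 pp1:2 pp2:2
Op 2: write(P1, v1, 157). refcount(pp1)=2>1 -> COPY to pp3. 4 ppages; refcounts: pp0:2 pp1:1 pp2:2 pp3:1
Op 3: fork(P1) -> P2. 4 ppages; refcounts: pp0:3 pp1:1 pp2:3 pp3:2
Op 4: write(P1, v2, 122). refcount(pp2)=3>1 -> COPY to pp4. 5 ppages; refcounts: pp0:3 pp1:1 pp2:2 pp3:2 pp4:1
Op 5: write(P1, v1, 113). refcount(pp3)=2>1 -> COPY to pp5. 6 ppages; refcounts: pp0:3 pp1:1 pp2:2 pp3:1 pp4:1 pp5:1
Op 6: fork(P2) -> P3. 6 ppages; refcounts: pp0:4 pp1:1 pp2:3 pp3:2 pp4:1 pp5:1

yes yes yes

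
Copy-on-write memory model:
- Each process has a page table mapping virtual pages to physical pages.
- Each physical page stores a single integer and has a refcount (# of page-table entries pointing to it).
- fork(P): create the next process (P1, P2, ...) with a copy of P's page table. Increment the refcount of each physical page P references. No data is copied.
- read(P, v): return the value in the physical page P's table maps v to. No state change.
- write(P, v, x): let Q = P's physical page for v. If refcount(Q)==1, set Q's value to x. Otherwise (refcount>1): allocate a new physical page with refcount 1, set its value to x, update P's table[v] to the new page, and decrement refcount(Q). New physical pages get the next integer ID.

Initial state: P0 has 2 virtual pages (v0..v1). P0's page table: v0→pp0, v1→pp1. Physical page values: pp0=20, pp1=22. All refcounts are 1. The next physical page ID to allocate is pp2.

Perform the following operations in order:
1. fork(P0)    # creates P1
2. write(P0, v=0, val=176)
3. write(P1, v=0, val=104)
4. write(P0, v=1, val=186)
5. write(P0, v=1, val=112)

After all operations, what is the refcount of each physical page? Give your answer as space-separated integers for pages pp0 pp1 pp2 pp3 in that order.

Op 1: fork(P0) -> P1. 2 ppages; refcounts: pp0:2 pp1:2
Op 2: write(P0, v0, 176). refcount(pp0)=2>1 -> COPY to pp2. 3 ppages; refcounts: pp0:1 pp1:2 pp2:1
Op 3: write(P1, v0, 104). refcount(pp0)=1 -> write in place. 3 ppages; refcounts: pp0:1 pp1:2 pp2:1
Op 4: write(P0, v1, 186). refcount(pp1)=2>1 -> COPY to pp3. 4 ppages; refcounts: pp0:1 pp1:1 pp2:1 pp3:1
Op 5: write(P0, v1, 112). refcount(pp3)=1 -> write in place. 4 ppages; refcounts: pp0:1 pp1:1 pp2:1 pp3:1

Answer: 1 1 1 1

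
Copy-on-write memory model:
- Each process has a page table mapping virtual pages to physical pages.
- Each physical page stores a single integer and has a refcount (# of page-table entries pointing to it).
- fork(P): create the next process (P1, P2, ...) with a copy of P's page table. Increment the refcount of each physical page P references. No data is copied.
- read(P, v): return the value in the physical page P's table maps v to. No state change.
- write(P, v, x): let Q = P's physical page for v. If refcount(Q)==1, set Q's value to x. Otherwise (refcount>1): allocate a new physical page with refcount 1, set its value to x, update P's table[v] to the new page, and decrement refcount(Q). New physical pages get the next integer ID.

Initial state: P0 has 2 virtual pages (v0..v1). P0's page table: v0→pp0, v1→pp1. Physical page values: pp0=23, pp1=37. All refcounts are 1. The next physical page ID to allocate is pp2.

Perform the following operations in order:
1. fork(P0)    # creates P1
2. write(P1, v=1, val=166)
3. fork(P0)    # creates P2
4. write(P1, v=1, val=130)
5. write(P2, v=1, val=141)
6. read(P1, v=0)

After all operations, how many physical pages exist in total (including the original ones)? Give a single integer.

Answer: 4

Derivation:
Op 1: fork(P0) -> P1. 2 ppages; refcounts: pp0:2 pp1:2
Op 2: write(P1, v1, 166). refcount(pp1)=2>1 -> COPY to pp2. 3 ppages; refcounts: pp0:2 pp1:1 pp2:1
Op 3: fork(P0) -> P2. 3 ppages; refcounts: pp0:3 pp1:2 pp2:1
Op 4: write(P1, v1, 130). refcount(pp2)=1 -> write in place. 3 ppages; refcounts: pp0:3 pp1:2 pp2:1
Op 5: write(P2, v1, 141). refcount(pp1)=2>1 -> COPY to pp3. 4 ppages; refcounts: pp0:3 pp1:1 pp2:1 pp3:1
Op 6: read(P1, v0) -> 23. No state change.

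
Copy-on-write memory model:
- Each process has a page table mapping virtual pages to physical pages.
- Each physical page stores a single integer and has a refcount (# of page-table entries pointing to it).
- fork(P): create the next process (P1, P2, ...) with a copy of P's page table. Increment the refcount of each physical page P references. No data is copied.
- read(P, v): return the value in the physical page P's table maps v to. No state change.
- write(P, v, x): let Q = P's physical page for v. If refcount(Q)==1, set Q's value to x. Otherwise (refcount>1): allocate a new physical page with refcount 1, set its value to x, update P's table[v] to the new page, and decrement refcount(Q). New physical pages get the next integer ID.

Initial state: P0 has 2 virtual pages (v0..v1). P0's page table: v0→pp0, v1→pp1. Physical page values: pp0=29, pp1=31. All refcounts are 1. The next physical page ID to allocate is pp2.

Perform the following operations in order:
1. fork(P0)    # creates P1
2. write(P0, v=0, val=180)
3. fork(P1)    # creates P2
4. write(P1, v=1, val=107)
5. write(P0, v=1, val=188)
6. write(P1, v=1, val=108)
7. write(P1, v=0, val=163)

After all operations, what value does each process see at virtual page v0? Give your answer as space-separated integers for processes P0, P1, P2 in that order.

Op 1: fork(P0) -> P1. 2 ppages; refcounts: pp0:2 pp1:2
Op 2: write(P0, v0, 180). refcount(pp0)=2>1 -> COPY to pp2. 3 ppages; refcounts: pp0:1 pp1:2 pp2:1
Op 3: fork(P1) -> P2. 3 ppages; refcounts: pp0:2 pp1:3 pp2:1
Op 4: write(P1, v1, 107). refcount(pp1)=3>1 -> COPY to pp3. 4 ppages; refcounts: pp0:2 pp1:2 pp2:1 pp3:1
Op 5: write(P0, v1, 188). refcount(pp1)=2>1 -> COPY to pp4. 5 ppages; refcounts: pp0:2 pp1:1 pp2:1 pp3:1 pp4:1
Op 6: write(P1, v1, 108). refcount(pp3)=1 -> write in place. 5 ppages; refcounts: pp0:2 pp1:1 pp2:1 pp3:1 pp4:1
Op 7: write(P1, v0, 163). refcount(pp0)=2>1 -> COPY to pp5. 6 ppages; refcounts: pp0:1 pp1:1 pp2:1 pp3:1 pp4:1 pp5:1
P0: v0 -> pp2 = 180
P1: v0 -> pp5 = 163
P2: v0 -> pp0 = 29

Answer: 180 163 29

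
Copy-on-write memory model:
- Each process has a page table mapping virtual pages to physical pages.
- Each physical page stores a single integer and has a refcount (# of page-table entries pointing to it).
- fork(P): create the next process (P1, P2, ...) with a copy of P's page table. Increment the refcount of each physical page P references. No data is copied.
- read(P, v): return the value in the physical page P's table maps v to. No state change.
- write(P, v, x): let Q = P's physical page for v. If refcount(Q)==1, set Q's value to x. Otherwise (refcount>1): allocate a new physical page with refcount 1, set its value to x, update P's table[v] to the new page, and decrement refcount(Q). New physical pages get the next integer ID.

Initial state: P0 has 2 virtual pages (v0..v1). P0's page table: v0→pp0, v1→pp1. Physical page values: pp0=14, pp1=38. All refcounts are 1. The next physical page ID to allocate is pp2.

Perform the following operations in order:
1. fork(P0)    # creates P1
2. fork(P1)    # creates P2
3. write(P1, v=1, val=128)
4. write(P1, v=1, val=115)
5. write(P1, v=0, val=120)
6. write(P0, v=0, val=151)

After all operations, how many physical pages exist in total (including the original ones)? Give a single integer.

Answer: 5

Derivation:
Op 1: fork(P0) -> P1. 2 ppages; refcounts: pp0:2 pp1:2
Op 2: fork(P1) -> P2. 2 ppages; refcounts: pp0:3 pp1:3
Op 3: write(P1, v1, 128). refcount(pp1)=3>1 -> COPY to pp2. 3 ppages; refcounts: pp0:3 pp1:2 pp2:1
Op 4: write(P1, v1, 115). refcount(pp2)=1 -> write in place. 3 ppages; refcounts: pp0:3 pp1:2 pp2:1
Op 5: write(P1, v0, 120). refcount(pp0)=3>1 -> COPY to pp3. 4 ppages; refcounts: pp0:2 pp1:2 pp2:1 pp3:1
Op 6: write(P0, v0, 151). refcount(pp0)=2>1 -> COPY to pp4. 5 ppages; refcounts: pp0:1 pp1:2 pp2:1 pp3:1 pp4:1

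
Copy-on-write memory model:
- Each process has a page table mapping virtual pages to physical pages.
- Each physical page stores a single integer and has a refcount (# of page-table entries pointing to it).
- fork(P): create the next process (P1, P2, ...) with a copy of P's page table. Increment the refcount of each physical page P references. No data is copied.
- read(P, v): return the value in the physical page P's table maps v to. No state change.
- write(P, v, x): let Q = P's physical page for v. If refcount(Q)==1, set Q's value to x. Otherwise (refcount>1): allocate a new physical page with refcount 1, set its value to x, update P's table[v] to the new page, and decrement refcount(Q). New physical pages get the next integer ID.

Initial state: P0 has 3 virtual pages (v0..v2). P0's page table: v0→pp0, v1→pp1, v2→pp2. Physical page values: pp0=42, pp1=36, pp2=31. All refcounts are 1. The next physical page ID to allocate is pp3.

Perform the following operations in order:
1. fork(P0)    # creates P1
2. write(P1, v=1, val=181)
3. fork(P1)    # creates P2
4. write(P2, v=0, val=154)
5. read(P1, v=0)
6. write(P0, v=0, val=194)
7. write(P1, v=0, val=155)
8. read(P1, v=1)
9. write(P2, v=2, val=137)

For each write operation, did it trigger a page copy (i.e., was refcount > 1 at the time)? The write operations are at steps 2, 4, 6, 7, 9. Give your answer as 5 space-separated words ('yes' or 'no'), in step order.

Op 1: fork(P0) -> P1. 3 ppages; refcounts: pp0:2 pp1:2 pp2:2
Op 2: write(P1, v1, 181). refcount(pp1)=2>1 -> COPY to pp3. 4 ppages; refcounts: pp0:2 pp1:1 pp2:2 pp3:1
Op 3: fork(P1) -> P2. 4 ppages; refcounts: pp0:3 pp1:1 pp2:3 pp3:2
Op 4: write(P2, v0, 154). refcount(pp0)=3>1 -> COPY to pp4. 5 ppages; refcounts: pp0:2 pp1:1 pp2:3 pp3:2 pp4:1
Op 5: read(P1, v0) -> 42. No state change.
Op 6: write(P0, v0, 194). refcount(pp0)=2>1 -> COPY to pp5. 6 ppages; refcounts: pp0:1 pp1:1 pp2:3 pp3:2 pp4:1 pp5:1
Op 7: write(P1, v0, 155). refcount(pp0)=1 -> write in place. 6 ppages; refcounts: pp0:1 pp1:1 pp2:3 pp3:2 pp4:1 pp5:1
Op 8: read(P1, v1) -> 181. No state change.
Op 9: write(P2, v2, 137). refcount(pp2)=3>1 -> COPY to pp6. 7 ppages; refcounts: pp0:1 pp1:1 pp2:2 pp3:2 pp4:1 pp5:1 pp6:1

yes yes yes no yes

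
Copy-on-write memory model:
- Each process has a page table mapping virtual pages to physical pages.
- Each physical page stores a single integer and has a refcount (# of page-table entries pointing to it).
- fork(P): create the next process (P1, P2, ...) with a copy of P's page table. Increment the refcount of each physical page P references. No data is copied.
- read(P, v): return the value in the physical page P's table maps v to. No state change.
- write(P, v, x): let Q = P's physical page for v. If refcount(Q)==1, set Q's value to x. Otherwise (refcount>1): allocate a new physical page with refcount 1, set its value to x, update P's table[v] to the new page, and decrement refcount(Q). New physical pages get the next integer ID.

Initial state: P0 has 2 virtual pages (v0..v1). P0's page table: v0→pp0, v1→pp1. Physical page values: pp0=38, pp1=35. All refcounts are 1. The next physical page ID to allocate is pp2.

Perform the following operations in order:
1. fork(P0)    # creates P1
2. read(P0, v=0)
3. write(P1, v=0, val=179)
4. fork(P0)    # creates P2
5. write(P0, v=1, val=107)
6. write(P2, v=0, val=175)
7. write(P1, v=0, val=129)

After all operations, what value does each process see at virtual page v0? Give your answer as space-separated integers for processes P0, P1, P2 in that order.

Answer: 38 129 175

Derivation:
Op 1: fork(P0) -> P1. 2 ppages; refcounts: pp0:2 pp1:2
Op 2: read(P0, v0) -> 38. No state change.
Op 3: write(P1, v0, 179). refcount(pp0)=2>1 -> COPY to pp2. 3 ppages; refcounts: pp0:1 pp1:2 pp2:1
Op 4: fork(P0) -> P2. 3 ppages; refcounts: pp0:2 pp1:3 pp2:1
Op 5: write(P0, v1, 107). refcount(pp1)=3>1 -> COPY to pp3. 4 ppages; refcounts: pp0:2 pp1:2 pp2:1 pp3:1
Op 6: write(P2, v0, 175). refcount(pp0)=2>1 -> COPY to pp4. 5 ppages; refcounts: pp0:1 pp1:2 pp2:1 pp3:1 pp4:1
Op 7: write(P1, v0, 129). refcount(pp2)=1 -> write in place. 5 ppages; refcounts: pp0:1 pp1:2 pp2:1 pp3:1 pp4:1
P0: v0 -> pp0 = 38
P1: v0 -> pp2 = 129
P2: v0 -> pp4 = 175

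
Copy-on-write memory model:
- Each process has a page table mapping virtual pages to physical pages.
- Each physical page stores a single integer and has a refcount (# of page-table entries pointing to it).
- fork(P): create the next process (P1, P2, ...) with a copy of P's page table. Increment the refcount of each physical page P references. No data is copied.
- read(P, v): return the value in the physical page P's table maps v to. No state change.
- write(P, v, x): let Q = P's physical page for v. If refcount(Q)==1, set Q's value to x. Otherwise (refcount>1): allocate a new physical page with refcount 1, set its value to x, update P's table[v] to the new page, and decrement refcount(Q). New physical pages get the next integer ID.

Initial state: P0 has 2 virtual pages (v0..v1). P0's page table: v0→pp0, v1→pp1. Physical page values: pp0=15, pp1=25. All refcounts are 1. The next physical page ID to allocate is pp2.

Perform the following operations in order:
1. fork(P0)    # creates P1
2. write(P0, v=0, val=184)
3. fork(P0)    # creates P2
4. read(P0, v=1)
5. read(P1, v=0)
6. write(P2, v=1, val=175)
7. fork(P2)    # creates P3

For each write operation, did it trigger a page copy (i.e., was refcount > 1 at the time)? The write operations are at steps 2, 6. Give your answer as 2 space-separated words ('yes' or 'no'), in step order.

Op 1: fork(P0) -> P1. 2 ppages; refcounts: pp0:2 pp1:2
Op 2: write(P0, v0, 184). refcount(pp0)=2>1 -> COPY to pp2. 3 ppages; refcounts: pp0:1 pp1:2 pp2:1
Op 3: fork(P0) -> P2. 3 ppages; refcounts: pp0:1 pp1:3 pp2:2
Op 4: read(P0, v1) -> 25. No state change.
Op 5: read(P1, v0) -> 15. No state change.
Op 6: write(P2, v1, 175). refcount(pp1)=3>1 -> COPY to pp3. 4 ppages; refcounts: pp0:1 pp1:2 pp2:2 pp3:1
Op 7: fork(P2) -> P3. 4 ppages; refcounts: pp0:1 pp1:2 pp2:3 pp3:2

yes yes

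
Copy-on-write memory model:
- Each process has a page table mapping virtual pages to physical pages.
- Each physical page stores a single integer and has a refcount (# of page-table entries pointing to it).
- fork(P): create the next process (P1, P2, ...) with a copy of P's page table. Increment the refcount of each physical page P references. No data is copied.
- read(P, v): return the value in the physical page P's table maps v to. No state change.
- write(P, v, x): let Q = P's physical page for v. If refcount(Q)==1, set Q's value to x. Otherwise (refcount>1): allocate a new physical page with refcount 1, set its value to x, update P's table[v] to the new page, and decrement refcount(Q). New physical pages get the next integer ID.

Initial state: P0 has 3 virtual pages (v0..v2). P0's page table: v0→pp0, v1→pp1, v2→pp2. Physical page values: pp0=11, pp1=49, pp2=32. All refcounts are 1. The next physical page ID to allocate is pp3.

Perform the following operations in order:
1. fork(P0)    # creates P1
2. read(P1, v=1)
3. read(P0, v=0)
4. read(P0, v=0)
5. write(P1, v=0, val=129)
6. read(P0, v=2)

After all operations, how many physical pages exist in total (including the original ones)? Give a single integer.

Op 1: fork(P0) -> P1. 3 ppages; refcounts: pp0:2 pp1:2 pp2:2
Op 2: read(P1, v1) -> 49. No state change.
Op 3: read(P0, v0) -> 11. No state change.
Op 4: read(P0, v0) -> 11. No state change.
Op 5: write(P1, v0, 129). refcount(pp0)=2>1 -> COPY to pp3. 4 ppages; refcounts: pp0:1 pp1:2 pp2:2 pp3:1
Op 6: read(P0, v2) -> 32. No state change.

Answer: 4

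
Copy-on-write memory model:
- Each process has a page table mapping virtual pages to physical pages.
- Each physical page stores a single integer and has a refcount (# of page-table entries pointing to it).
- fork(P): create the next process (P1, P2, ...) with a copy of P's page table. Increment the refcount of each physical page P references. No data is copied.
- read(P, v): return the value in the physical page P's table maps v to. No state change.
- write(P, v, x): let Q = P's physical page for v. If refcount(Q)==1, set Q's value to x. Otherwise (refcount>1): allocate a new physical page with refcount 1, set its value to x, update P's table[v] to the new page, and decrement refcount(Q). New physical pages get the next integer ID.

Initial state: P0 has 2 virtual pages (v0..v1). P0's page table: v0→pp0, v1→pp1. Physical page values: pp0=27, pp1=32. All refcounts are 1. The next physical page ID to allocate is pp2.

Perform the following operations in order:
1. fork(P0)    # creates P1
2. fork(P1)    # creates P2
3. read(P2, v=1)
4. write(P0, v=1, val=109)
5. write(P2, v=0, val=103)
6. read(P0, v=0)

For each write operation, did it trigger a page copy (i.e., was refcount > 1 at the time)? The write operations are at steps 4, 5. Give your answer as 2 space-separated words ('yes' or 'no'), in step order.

Op 1: fork(P0) -> P1. 2 ppages; refcounts: pp0:2 pp1:2
Op 2: fork(P1) -> P2. 2 ppages; refcounts: pp0:3 pp1:3
Op 3: read(P2, v1) -> 32. No state change.
Op 4: write(P0, v1, 109). refcount(pp1)=3>1 -> COPY to pp2. 3 ppages; refcounts: pp0:3 pp1:2 pp2:1
Op 5: write(P2, v0, 103). refcount(pp0)=3>1 -> COPY to pp3. 4 ppages; refcounts: pp0:2 pp1:2 pp2:1 pp3:1
Op 6: read(P0, v0) -> 27. No state change.

yes yes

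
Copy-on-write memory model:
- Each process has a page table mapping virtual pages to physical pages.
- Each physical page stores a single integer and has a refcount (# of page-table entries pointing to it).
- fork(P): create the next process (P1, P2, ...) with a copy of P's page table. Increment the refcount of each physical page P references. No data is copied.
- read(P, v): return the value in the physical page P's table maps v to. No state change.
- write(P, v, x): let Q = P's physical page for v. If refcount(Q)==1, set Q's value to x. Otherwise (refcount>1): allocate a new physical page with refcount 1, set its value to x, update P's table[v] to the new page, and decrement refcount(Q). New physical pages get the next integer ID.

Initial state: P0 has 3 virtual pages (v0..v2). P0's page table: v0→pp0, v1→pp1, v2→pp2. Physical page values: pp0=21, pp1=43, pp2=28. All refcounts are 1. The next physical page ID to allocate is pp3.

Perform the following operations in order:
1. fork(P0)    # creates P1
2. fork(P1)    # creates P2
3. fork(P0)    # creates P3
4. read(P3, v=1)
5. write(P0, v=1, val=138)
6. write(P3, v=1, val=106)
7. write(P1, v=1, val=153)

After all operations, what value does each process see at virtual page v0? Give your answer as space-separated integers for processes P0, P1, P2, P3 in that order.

Op 1: fork(P0) -> P1. 3 ppages; refcounts: pp0:2 pp1:2 pp2:2
Op 2: fork(P1) -> P2. 3 ppages; refcounts: pp0:3 pp1:3 pp2:3
Op 3: fork(P0) -> P3. 3 ppages; refcounts: pp0:4 pp1:4 pp2:4
Op 4: read(P3, v1) -> 43. No state change.
Op 5: write(P0, v1, 138). refcount(pp1)=4>1 -> COPY to pp3. 4 ppages; refcounts: pp0:4 pp1:3 pp2:4 pp3:1
Op 6: write(P3, v1, 106). refcount(pp1)=3>1 -> COPY to pp4. 5 ppages; refcounts: pp0:4 pp1:2 pp2:4 pp3:1 pp4:1
Op 7: write(P1, v1, 153). refcount(pp1)=2>1 -> COPY to pp5. 6 ppages; refcounts: pp0:4 pp1:1 pp2:4 pp3:1 pp4:1 pp5:1
P0: v0 -> pp0 = 21
P1: v0 -> pp0 = 21
P2: v0 -> pp0 = 21
P3: v0 -> pp0 = 21

Answer: 21 21 21 21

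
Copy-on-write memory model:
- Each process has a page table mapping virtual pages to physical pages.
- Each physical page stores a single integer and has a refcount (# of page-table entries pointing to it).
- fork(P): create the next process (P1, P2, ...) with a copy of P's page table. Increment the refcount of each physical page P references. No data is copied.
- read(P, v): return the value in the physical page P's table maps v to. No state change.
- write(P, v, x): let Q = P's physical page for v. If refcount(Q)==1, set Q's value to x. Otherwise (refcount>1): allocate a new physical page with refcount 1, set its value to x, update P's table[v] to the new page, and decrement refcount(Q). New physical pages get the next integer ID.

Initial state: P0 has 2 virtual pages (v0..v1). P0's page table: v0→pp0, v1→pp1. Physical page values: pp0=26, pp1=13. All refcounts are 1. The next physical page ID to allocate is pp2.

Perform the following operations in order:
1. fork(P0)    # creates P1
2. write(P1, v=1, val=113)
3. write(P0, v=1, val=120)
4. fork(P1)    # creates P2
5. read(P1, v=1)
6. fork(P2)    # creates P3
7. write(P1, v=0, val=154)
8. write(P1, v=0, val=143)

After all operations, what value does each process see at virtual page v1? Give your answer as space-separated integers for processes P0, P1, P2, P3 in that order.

Op 1: fork(P0) -> P1. 2 ppages; refcounts: pp0:2 pp1:2
Op 2: write(P1, v1, 113). refcount(pp1)=2>1 -> COPY to pp2. 3 ppages; refcounts: pp0:2 pp1:1 pp2:1
Op 3: write(P0, v1, 120). refcount(pp1)=1 -> write in place. 3 ppages; refcounts: pp0:2 pp1:1 pp2:1
Op 4: fork(P1) -> P2. 3 ppages; refcounts: pp0:3 pp1:1 pp2:2
Op 5: read(P1, v1) -> 113. No state change.
Op 6: fork(P2) -> P3. 3 ppages; refcounts: pp0:4 pp1:1 pp2:3
Op 7: write(P1, v0, 154). refcount(pp0)=4>1 -> COPY to pp3. 4 ppages; refcounts: pp0:3 pp1:1 pp2:3 pp3:1
Op 8: write(P1, v0, 143). refcount(pp3)=1 -> write in place. 4 ppages; refcounts: pp0:3 pp1:1 pp2:3 pp3:1
P0: v1 -> pp1 = 120
P1: v1 -> pp2 = 113
P2: v1 -> pp2 = 113
P3: v1 -> pp2 = 113

Answer: 120 113 113 113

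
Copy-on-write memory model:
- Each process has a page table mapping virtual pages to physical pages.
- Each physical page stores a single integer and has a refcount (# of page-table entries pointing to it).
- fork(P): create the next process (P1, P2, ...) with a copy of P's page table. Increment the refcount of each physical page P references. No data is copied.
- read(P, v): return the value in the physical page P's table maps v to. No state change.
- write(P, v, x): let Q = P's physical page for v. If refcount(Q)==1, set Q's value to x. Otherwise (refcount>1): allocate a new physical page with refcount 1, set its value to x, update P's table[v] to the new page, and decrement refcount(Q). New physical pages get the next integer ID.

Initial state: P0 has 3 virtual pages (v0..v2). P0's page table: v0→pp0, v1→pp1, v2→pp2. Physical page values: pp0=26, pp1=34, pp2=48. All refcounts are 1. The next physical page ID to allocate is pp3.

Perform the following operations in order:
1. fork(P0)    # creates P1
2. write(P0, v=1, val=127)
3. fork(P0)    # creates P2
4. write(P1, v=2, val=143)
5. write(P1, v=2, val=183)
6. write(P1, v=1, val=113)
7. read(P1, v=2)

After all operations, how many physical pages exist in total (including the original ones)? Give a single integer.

Answer: 5

Derivation:
Op 1: fork(P0) -> P1. 3 ppages; refcounts: pp0:2 pp1:2 pp2:2
Op 2: write(P0, v1, 127). refcount(pp1)=2>1 -> COPY to pp3. 4 ppages; refcounts: pp0:2 pp1:1 pp2:2 pp3:1
Op 3: fork(P0) -> P2. 4 ppages; refcounts: pp0:3 pp1:1 pp2:3 pp3:2
Op 4: write(P1, v2, 143). refcount(pp2)=3>1 -> COPY to pp4. 5 ppages; refcounts: pp0:3 pp1:1 pp2:2 pp3:2 pp4:1
Op 5: write(P1, v2, 183). refcount(pp4)=1 -> write in place. 5 ppages; refcounts: pp0:3 pp1:1 pp2:2 pp3:2 pp4:1
Op 6: write(P1, v1, 113). refcount(pp1)=1 -> write in place. 5 ppages; refcounts: pp0:3 pp1:1 pp2:2 pp3:2 pp4:1
Op 7: read(P1, v2) -> 183. No state change.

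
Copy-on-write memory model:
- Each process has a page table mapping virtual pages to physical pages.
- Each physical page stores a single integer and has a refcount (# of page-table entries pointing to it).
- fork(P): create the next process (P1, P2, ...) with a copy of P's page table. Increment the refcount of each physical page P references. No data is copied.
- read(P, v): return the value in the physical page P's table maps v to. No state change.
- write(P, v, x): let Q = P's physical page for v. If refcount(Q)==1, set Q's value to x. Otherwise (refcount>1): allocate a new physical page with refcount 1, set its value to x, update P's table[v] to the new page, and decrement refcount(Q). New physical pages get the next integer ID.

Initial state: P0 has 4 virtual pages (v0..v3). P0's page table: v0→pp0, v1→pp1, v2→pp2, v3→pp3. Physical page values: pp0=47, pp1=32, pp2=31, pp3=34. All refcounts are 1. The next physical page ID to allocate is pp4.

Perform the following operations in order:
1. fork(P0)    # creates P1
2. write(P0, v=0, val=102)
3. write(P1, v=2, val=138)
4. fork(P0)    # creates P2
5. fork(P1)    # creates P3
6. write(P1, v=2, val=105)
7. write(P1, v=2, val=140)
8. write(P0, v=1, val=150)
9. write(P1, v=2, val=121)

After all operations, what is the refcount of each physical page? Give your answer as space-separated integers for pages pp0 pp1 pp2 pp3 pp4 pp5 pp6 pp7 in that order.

Op 1: fork(P0) -> P1. 4 ppages; refcounts: pp0:2 pp1:2 pp2:2 pp3:2
Op 2: write(P0, v0, 102). refcount(pp0)=2>1 -> COPY to pp4. 5 ppages; refcounts: pp0:1 pp1:2 pp2:2 pp3:2 pp4:1
Op 3: write(P1, v2, 138). refcount(pp2)=2>1 -> COPY to pp5. 6 ppages; refcounts: pp0:1 pp1:2 pp2:1 pp3:2 pp4:1 pp5:1
Op 4: fork(P0) -> P2. 6 ppages; refcounts: pp0:1 pp1:3 pp2:2 pp3:3 pp4:2 pp5:1
Op 5: fork(P1) -> P3. 6 ppages; refcounts: pp0:2 pp1:4 pp2:2 pp3:4 pp4:2 pp5:2
Op 6: write(P1, v2, 105). refcount(pp5)=2>1 -> COPY to pp6. 7 ppages; refcounts: pp0:2 pp1:4 pp2:2 pp3:4 pp4:2 pp5:1 pp6:1
Op 7: write(P1, v2, 140). refcount(pp6)=1 -> write in place. 7 ppages; refcounts: pp0:2 pp1:4 pp2:2 pp3:4 pp4:2 pp5:1 pp6:1
Op 8: write(P0, v1, 150). refcount(pp1)=4>1 -> COPY to pp7. 8 ppages; refcounts: pp0:2 pp1:3 pp2:2 pp3:4 pp4:2 pp5:1 pp6:1 pp7:1
Op 9: write(P1, v2, 121). refcount(pp6)=1 -> write in place. 8 ppages; refcounts: pp0:2 pp1:3 pp2:2 pp3:4 pp4:2 pp5:1 pp6:1 pp7:1

Answer: 2 3 2 4 2 1 1 1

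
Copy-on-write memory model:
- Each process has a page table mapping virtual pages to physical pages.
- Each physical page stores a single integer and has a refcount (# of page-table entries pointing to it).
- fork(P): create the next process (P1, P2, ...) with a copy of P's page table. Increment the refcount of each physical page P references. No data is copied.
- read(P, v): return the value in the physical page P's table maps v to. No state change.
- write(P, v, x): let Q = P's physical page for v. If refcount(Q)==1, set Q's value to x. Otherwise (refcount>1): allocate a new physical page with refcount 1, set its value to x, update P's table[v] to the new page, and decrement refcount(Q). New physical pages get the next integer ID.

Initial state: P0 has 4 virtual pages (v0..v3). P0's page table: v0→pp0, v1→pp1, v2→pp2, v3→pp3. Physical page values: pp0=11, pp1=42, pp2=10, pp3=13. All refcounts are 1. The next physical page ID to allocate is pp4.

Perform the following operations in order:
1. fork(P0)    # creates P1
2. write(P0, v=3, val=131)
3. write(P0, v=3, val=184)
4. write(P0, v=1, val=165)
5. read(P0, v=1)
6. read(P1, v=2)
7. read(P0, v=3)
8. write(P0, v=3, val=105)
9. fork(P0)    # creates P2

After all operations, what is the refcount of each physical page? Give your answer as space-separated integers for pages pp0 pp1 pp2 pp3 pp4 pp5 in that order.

Answer: 3 1 3 1 2 2

Derivation:
Op 1: fork(P0) -> P1. 4 ppages; refcounts: pp0:2 pp1:2 pp2:2 pp3:2
Op 2: write(P0, v3, 131). refcount(pp3)=2>1 -> COPY to pp4. 5 ppages; refcounts: pp0:2 pp1:2 pp2:2 pp3:1 pp4:1
Op 3: write(P0, v3, 184). refcount(pp4)=1 -> write in place. 5 ppages; refcounts: pp0:2 pp1:2 pp2:2 pp3:1 pp4:1
Op 4: write(P0, v1, 165). refcount(pp1)=2>1 -> COPY to pp5. 6 ppages; refcounts: pp0:2 pp1:1 pp2:2 pp3:1 pp4:1 pp5:1
Op 5: read(P0, v1) -> 165. No state change.
Op 6: read(P1, v2) -> 10. No state change.
Op 7: read(P0, v3) -> 184. No state change.
Op 8: write(P0, v3, 105). refcount(pp4)=1 -> write in place. 6 ppages; refcounts: pp0:2 pp1:1 pp2:2 pp3:1 pp4:1 pp5:1
Op 9: fork(P0) -> P2. 6 ppages; refcounts: pp0:3 pp1:1 pp2:3 pp3:1 pp4:2 pp5:2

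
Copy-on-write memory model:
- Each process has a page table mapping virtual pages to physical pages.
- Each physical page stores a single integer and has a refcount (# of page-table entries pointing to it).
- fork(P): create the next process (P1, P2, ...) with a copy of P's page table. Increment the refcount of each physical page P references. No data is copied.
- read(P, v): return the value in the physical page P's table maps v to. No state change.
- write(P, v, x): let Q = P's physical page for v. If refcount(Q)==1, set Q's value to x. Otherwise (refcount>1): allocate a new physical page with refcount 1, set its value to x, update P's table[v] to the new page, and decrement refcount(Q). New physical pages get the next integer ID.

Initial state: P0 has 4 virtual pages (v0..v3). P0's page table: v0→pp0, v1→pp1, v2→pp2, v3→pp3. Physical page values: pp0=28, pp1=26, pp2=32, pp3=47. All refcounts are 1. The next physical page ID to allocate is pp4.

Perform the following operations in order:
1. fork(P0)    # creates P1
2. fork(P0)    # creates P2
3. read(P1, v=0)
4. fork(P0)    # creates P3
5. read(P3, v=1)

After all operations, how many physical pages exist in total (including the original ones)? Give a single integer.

Op 1: fork(P0) -> P1. 4 ppages; refcounts: pp0:2 pp1:2 pp2:2 pp3:2
Op 2: fork(P0) -> P2. 4 ppages; refcounts: pp0:3 pp1:3 pp2:3 pp3:3
Op 3: read(P1, v0) -> 28. No state change.
Op 4: fork(P0) -> P3. 4 ppages; refcounts: pp0:4 pp1:4 pp2:4 pp3:4
Op 5: read(P3, v1) -> 26. No state change.

Answer: 4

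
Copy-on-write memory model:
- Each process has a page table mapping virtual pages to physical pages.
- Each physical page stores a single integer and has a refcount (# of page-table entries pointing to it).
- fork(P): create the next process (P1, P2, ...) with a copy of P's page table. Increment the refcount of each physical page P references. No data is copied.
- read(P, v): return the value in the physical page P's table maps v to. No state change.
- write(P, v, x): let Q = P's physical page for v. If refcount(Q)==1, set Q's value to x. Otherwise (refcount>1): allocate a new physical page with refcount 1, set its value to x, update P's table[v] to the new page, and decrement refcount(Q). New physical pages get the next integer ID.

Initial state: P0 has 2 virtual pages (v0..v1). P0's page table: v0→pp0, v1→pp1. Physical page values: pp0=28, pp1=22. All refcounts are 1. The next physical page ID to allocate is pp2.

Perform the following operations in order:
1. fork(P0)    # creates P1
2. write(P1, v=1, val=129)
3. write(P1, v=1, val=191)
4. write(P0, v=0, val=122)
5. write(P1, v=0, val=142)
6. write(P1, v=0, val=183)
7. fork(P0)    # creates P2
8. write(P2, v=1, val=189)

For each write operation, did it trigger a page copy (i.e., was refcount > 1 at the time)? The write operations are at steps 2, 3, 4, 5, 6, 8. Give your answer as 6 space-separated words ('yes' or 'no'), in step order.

Op 1: fork(P0) -> P1. 2 ppages; refcounts: pp0:2 pp1:2
Op 2: write(P1, v1, 129). refcount(pp1)=2>1 -> COPY to pp2. 3 ppages; refcounts: pp0:2 pp1:1 pp2:1
Op 3: write(P1, v1, 191). refcount(pp2)=1 -> write in place. 3 ppages; refcounts: pp0:2 pp1:1 pp2:1
Op 4: write(P0, v0, 122). refcount(pp0)=2>1 -> COPY to pp3. 4 ppages; refcounts: pp0:1 pp1:1 pp2:1 pp3:1
Op 5: write(P1, v0, 142). refcount(pp0)=1 -> write in place. 4 ppages; refcounts: pp0:1 pp1:1 pp2:1 pp3:1
Op 6: write(P1, v0, 183). refcount(pp0)=1 -> write in place. 4 ppages; refcounts: pp0:1 pp1:1 pp2:1 pp3:1
Op 7: fork(P0) -> P2. 4 ppages; refcounts: pp0:1 pp1:2 pp2:1 pp3:2
Op 8: write(P2, v1, 189). refcount(pp1)=2>1 -> COPY to pp4. 5 ppages; refcounts: pp0:1 pp1:1 pp2:1 pp3:2 pp4:1

yes no yes no no yes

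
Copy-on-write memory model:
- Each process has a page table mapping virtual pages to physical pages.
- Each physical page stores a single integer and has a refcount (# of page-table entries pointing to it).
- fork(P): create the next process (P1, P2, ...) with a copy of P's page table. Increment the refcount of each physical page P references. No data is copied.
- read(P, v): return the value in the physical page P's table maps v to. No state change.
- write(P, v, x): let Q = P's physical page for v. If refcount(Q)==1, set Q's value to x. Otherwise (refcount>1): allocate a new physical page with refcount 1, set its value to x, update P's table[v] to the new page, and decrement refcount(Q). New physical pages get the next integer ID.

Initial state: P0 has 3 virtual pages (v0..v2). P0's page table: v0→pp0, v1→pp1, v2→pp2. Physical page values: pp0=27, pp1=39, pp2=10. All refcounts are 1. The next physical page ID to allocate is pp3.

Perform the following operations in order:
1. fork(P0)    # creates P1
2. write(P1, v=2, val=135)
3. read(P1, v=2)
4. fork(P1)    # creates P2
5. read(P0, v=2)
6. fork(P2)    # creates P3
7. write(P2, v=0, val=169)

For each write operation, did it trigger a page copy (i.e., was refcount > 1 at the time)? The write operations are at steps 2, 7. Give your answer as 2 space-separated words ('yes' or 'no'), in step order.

Op 1: fork(P0) -> P1. 3 ppages; refcounts: pp0:2 pp1:2 pp2:2
Op 2: write(P1, v2, 135). refcount(pp2)=2>1 -> COPY to pp3. 4 ppages; refcounts: pp0:2 pp1:2 pp2:1 pp3:1
Op 3: read(P1, v2) -> 135. No state change.
Op 4: fork(P1) -> P2. 4 ppages; refcounts: pp0:3 pp1:3 pp2:1 pp3:2
Op 5: read(P0, v2) -> 10. No state change.
Op 6: fork(P2) -> P3. 4 ppages; refcounts: pp0:4 pp1:4 pp2:1 pp3:3
Op 7: write(P2, v0, 169). refcount(pp0)=4>1 -> COPY to pp4. 5 ppages; refcounts: pp0:3 pp1:4 pp2:1 pp3:3 pp4:1

yes yes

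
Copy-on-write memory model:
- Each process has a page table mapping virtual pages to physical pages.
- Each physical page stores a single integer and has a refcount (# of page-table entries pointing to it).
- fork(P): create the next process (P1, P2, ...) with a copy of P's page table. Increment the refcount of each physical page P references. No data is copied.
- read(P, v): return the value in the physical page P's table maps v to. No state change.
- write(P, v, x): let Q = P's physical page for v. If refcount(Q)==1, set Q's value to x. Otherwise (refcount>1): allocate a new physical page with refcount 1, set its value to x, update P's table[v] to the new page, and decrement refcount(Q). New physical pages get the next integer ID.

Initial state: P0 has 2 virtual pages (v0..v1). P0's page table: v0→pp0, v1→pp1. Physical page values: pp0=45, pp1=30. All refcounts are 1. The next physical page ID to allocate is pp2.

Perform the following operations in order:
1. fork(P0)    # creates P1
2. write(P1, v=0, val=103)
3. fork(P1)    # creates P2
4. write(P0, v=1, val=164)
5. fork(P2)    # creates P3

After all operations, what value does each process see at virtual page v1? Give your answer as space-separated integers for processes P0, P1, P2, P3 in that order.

Op 1: fork(P0) -> P1. 2 ppages; refcounts: pp0:2 pp1:2
Op 2: write(P1, v0, 103). refcount(pp0)=2>1 -> COPY to pp2. 3 ppages; refcounts: pp0:1 pp1:2 pp2:1
Op 3: fork(P1) -> P2. 3 ppages; refcounts: pp0:1 pp1:3 pp2:2
Op 4: write(P0, v1, 164). refcount(pp1)=3>1 -> COPY to pp3. 4 ppages; refcounts: pp0:1 pp1:2 pp2:2 pp3:1
Op 5: fork(P2) -> P3. 4 ppages; refcounts: pp0:1 pp1:3 pp2:3 pp3:1
P0: v1 -> pp3 = 164
P1: v1 -> pp1 = 30
P2: v1 -> pp1 = 30
P3: v1 -> pp1 = 30

Answer: 164 30 30 30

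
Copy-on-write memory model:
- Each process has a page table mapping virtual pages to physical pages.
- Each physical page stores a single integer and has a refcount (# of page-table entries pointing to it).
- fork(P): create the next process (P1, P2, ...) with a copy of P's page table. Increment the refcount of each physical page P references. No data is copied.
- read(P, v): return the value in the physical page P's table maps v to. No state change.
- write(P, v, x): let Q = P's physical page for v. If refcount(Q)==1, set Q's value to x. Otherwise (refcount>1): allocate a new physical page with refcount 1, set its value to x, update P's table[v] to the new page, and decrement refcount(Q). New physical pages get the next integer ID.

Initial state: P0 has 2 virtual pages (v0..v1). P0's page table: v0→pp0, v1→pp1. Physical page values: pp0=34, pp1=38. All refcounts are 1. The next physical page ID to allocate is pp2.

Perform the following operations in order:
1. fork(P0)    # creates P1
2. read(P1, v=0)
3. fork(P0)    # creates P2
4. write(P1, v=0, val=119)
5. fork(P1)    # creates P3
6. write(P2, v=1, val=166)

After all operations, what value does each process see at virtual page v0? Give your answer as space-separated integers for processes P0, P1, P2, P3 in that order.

Op 1: fork(P0) -> P1. 2 ppages; refcounts: pp0:2 pp1:2
Op 2: read(P1, v0) -> 34. No state change.
Op 3: fork(P0) -> P2. 2 ppages; refcounts: pp0:3 pp1:3
Op 4: write(P1, v0, 119). refcount(pp0)=3>1 -> COPY to pp2. 3 ppages; refcounts: pp0:2 pp1:3 pp2:1
Op 5: fork(P1) -> P3. 3 ppages; refcounts: pp0:2 pp1:4 pp2:2
Op 6: write(P2, v1, 166). refcount(pp1)=4>1 -> COPY to pp3. 4 ppages; refcounts: pp0:2 pp1:3 pp2:2 pp3:1
P0: v0 -> pp0 = 34
P1: v0 -> pp2 = 119
P2: v0 -> pp0 = 34
P3: v0 -> pp2 = 119

Answer: 34 119 34 119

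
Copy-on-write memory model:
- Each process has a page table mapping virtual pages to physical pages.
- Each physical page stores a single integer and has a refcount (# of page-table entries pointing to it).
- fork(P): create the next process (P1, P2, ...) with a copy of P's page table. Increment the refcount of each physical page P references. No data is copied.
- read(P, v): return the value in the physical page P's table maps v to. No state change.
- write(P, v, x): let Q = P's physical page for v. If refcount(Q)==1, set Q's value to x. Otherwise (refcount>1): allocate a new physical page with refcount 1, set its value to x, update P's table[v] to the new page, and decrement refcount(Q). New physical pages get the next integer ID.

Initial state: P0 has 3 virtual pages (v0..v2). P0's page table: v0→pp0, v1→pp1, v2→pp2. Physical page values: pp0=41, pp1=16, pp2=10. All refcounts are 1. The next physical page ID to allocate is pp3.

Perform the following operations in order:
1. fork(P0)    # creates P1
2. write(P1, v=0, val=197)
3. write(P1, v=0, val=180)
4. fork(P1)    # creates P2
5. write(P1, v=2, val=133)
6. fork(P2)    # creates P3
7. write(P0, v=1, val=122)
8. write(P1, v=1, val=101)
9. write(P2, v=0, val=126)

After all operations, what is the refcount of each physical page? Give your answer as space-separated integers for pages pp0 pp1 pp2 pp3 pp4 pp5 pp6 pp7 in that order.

Op 1: fork(P0) -> P1. 3 ppages; refcounts: pp0:2 pp1:2 pp2:2
Op 2: write(P1, v0, 197). refcount(pp0)=2>1 -> COPY to pp3. 4 ppages; refcounts: pp0:1 pp1:2 pp2:2 pp3:1
Op 3: write(P1, v0, 180). refcount(pp3)=1 -> write in place. 4 ppages; refcounts: pp0:1 pp1:2 pp2:2 pp3:1
Op 4: fork(P1) -> P2. 4 ppages; refcounts: pp0:1 pp1:3 pp2:3 pp3:2
Op 5: write(P1, v2, 133). refcount(pp2)=3>1 -> COPY to pp4. 5 ppages; refcounts: pp0:1 pp1:3 pp2:2 pp3:2 pp4:1
Op 6: fork(P2) -> P3. 5 ppages; refcounts: pp0:1 pp1:4 pp2:3 pp3:3 pp4:1
Op 7: write(P0, v1, 122). refcount(pp1)=4>1 -> COPY to pp5. 6 ppages; refcounts: pp0:1 pp1:3 pp2:3 pp3:3 pp4:1 pp5:1
Op 8: write(P1, v1, 101). refcount(pp1)=3>1 -> COPY to pp6. 7 ppages; refcounts: pp0:1 pp1:2 pp2:3 pp3:3 pp4:1 pp5:1 pp6:1
Op 9: write(P2, v0, 126). refcount(pp3)=3>1 -> COPY to pp7. 8 ppages; refcounts: pp0:1 pp1:2 pp2:3 pp3:2 pp4:1 pp5:1 pp6:1 pp7:1

Answer: 1 2 3 2 1 1 1 1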